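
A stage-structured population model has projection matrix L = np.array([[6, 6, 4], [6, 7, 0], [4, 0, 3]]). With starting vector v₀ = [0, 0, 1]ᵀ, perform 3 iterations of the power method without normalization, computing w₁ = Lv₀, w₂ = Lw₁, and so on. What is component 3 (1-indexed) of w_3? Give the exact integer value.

219

w1 = Lv₀ = (6·0 + 6·0 + 4·1; 6·0 + 7·0 + 0·1; 4·0 + 0·0 + 3·1) = (4, 0, 3)
w2 = Lw1 = (6·4 + 6·0 + 4·3; 6·4 + 7·0 + 0·3; 4·4 + 0·0 + 3·3) = (36, 24, 25)
w3 = Lw2 = (460, 384, 219)
The requested component of w3 is 219.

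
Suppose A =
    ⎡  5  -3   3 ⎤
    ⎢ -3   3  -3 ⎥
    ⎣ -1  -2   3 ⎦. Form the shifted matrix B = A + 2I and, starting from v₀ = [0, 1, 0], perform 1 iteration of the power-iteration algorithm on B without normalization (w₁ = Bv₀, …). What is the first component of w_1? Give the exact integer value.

B = A + 2I has rows (7, -3, 3); (-3, 5, -3); (-1, -2, 5)
w1 = Bv₀ = (7·0 + (-3)·1 + 3·0; (-3)·0 + 5·1 + (-3)·0; (-1)·0 + (-2)·1 + 5·0) = (-3, 5, -2)
Requested component of w1: -3

-3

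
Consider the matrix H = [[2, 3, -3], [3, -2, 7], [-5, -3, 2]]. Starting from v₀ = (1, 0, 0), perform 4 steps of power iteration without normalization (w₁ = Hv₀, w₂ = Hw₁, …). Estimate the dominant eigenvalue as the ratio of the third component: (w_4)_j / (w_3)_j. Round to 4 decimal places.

2.4624

w1 = Hv₀ = (2·1 + 3·0 + (-3)·0; 3·1 + (-2)·0 + 7·0; (-5)·1 + (-3)·0 + 2·0) = (2, 3, -5)
w2 = Hw1 = (2·2 + 3·3 + (-3)·(-5); 3·2 + (-2)·3 + 7·(-5); (-5)·2 + (-3)·3 + 2·(-5)) = (28, -35, -29)
w3 = Hw2 = (38, -49, -93)
w4 = Hw3 = (208, -439, -229)
Ratio at component: -229 / -93 = 2.4624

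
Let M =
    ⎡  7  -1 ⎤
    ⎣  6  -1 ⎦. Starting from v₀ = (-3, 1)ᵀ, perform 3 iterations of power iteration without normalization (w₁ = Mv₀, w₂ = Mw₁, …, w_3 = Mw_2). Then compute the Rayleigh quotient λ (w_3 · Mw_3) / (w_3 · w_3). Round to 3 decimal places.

6.162

w1 = Mv₀ = (-22, -19)
w2 = Mw1 = (-135, -113)
w3 = Mw2 = (-832, -697)
Mw3 = (-5127, -4295)
w3·Mw3 = (-832)·(-5127) + (-697)·(-4295) = 7259279; w3·w3 = (-832)·(-832) + (-697)·(-697) = 1178033
λ ≈ 7259279/1178033 = 6.162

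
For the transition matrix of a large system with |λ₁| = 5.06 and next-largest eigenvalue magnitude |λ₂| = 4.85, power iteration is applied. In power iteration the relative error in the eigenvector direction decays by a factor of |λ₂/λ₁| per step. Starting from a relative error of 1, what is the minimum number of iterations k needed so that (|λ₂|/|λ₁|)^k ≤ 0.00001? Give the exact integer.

|λ₂/λ₁| = 4.85/5.06 = 0.95850
Need k ≥ ln(0.00001) / ln(0.95850) = -11.5129 / -0.0424 ≈ 271.610
Smallest integer k satisfying the bound: 272

272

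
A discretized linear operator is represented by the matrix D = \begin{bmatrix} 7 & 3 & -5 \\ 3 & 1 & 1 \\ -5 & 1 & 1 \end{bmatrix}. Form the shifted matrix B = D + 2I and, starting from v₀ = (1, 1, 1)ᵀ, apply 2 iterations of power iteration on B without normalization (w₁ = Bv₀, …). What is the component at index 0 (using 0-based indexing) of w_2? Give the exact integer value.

89

B = D + 2I has rows (9, 3, -5); (3, 3, 1); (-5, 1, 3)
w1 = Bv₀ = (7, 7, -1)
w2 = Bw1 = (89, 41, -31)
Requested component of w2: 89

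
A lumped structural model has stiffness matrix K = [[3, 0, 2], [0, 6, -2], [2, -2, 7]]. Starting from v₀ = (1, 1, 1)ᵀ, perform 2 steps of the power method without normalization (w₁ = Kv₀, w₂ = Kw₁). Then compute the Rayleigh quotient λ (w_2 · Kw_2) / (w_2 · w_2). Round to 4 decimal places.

λ ≈ 7.1163

w1 = Kv₀ = (3·1 + 0·1 + 2·1; 0·1 + 6·1 + (-2)·1; 2·1 + (-2)·1 + 7·1) = (5, 4, 7)
w2 = Kw1 = (3·5 + 0·4 + 2·7; 0·5 + 6·4 + (-2)·7; 2·5 + (-2)·4 + 7·7) = (29, 10, 51)
Kw2 = (189, -42, 395)
w2·Kw2 = 29·189 + 10·(-42) + 51·395 = 25206; w2·w2 = 29·29 + 10·10 + 51·51 = 3542
λ ≈ 25206/3542 = 7.1163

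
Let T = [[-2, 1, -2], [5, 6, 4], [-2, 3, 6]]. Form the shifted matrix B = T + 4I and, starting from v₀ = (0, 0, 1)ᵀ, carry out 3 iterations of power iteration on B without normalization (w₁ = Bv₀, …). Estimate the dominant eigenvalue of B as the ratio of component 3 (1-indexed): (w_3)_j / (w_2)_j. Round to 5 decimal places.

B = T + 4I has rows (2, 1, -2); (5, 10, 4); (-2, 3, 10)
w1 = Bv₀ = (2·0 + 1·0 + (-2)·1; 5·0 + 10·0 + 4·1; (-2)·0 + 3·0 + 10·1) = (-2, 4, 10)
w2 = Bw1 = (2·(-2) + 1·4 + (-2)·10; 5·(-2) + 10·4 + 4·10; (-2)·(-2) + 3·4 + 10·10) = (-20, 70, 116)
w3 = Bw2 = (-202, 1064, 1410)
Ratio: 1410/116 = 12.15517

μ ≈ 12.15517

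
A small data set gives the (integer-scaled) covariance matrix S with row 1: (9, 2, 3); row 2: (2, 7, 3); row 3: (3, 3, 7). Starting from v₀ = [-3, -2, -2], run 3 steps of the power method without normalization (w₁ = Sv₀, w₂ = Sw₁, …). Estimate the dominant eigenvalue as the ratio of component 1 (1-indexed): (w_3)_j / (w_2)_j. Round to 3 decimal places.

λ ≈ 12.945

w1 = Sv₀ = (9·(-3) + 2·(-2) + 3·(-2); 2·(-3) + 7·(-2) + 3·(-2); 3·(-3) + 3·(-2) + 7·(-2)) = (-37, -26, -29)
w2 = Sw1 = (9·(-37) + 2·(-26) + 3·(-29); 2·(-37) + 7·(-26) + 3·(-29); 3·(-37) + 3·(-26) + 7·(-29)) = (-472, -343, -392)
w3 = Sw2 = (-6110, -4521, -5189)
Ratio at component: -6110 / -472 = 12.945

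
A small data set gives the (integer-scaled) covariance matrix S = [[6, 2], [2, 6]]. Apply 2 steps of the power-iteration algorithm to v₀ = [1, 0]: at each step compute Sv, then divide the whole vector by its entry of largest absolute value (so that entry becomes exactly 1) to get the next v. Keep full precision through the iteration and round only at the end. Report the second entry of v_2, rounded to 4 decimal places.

0.6000

Sv0 = (6.00000, 2.00000); divide by 6.00000 → v1 = (1.00000, 0.33333)
Sv1 = (6.66667, 4.00000); divide by 6.66667 → v2 = (1.00000, 0.60000)
Requested entry of v2: 24/40 = 0.6000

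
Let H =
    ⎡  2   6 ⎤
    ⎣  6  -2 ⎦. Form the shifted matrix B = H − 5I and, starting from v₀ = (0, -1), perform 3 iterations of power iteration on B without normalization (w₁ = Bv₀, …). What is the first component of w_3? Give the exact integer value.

-690

B = H − 5I has rows (-3, 6); (6, -7)
w1 = Bv₀ = ((-3)·0 + 6·(-1); 6·0 + (-7)·(-1)) = (-6, 7)
w2 = Bw1 = ((-3)·(-6) + 6·7; 6·(-6) + (-7)·7) = (60, -85)
w3 = Bw2 = (-690, 955)
Requested component of w3: -690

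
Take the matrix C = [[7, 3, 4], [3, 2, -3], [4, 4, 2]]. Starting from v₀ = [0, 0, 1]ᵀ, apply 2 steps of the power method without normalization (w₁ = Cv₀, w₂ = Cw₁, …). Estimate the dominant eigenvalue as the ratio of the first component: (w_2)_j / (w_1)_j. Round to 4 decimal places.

w1 = Cv₀ = (4, -3, 2)
w2 = Cw1 = (27, 0, 8)
Ratio at component: 27 / 4 = 6.7500

λ ≈ 6.7500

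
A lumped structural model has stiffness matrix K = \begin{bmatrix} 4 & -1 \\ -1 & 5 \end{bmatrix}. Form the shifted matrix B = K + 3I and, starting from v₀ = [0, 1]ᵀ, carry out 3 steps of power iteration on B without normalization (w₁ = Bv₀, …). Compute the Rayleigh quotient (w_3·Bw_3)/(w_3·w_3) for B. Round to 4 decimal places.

B = K + 3I has rows (7, -1); (-1, 8)
w1 = Bv₀ = (7·0 + (-1)·1; (-1)·0 + 8·1) = (-1, 8)
w2 = Bw1 = (7·(-1) + (-1)·8; (-1)·(-1) + 8·8) = (-15, 65)
w3 = Bw2 = (-170, 535)
Bw3 = (-1725, 4450)
w3·Bw3 = 2674000; w3·w3 = 315125; μ ≈ 2674000/315125 = 8.4855

μ ≈ 8.4855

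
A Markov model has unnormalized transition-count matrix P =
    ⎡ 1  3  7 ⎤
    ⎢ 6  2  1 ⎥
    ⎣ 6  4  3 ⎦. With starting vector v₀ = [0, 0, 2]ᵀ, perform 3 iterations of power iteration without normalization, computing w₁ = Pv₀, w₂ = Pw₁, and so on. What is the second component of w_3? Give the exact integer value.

w1 = Pv₀ = (1·0 + 3·0 + 7·2; 6·0 + 2·0 + 1·2; 6·0 + 4·0 + 3·2) = (14, 2, 6)
w2 = Pw1 = (1·14 + 3·2 + 7·6; 6·14 + 2·2 + 1·6; 6·14 + 4·2 + 3·6) = (62, 94, 110)
w3 = Pw2 = (1114, 670, 1078)
The requested component of w3 is 670.

670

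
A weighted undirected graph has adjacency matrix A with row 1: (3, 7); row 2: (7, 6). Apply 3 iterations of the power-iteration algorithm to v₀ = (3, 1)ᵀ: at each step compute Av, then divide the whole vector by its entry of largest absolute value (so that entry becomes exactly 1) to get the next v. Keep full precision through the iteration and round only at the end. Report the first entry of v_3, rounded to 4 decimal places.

Av0 = (16.00000, 27.00000); divide by 27.00000 → v1 = (0.59259, 1.00000)
Av1 = (8.77778, 10.14815); divide by 10.14815 → v2 = (0.86496, 1.00000)
Av2 = (9.59489, 12.05474); divide by 12.05474 → v3 = (0.79594, 1.00000)
Requested entry of v3: 2629/3303 = 0.7959

0.7959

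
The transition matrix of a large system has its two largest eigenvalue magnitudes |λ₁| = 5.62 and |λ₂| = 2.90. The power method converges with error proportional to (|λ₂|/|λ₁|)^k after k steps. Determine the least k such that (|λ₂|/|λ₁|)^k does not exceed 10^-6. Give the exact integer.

21

|λ₂/λ₁| = 2.90/5.62 = 0.51601
Need k ≥ ln(10^-6) / ln(0.51601) = -13.8155 / -0.6616 ≈ 20.881
Smallest integer k satisfying the bound: 21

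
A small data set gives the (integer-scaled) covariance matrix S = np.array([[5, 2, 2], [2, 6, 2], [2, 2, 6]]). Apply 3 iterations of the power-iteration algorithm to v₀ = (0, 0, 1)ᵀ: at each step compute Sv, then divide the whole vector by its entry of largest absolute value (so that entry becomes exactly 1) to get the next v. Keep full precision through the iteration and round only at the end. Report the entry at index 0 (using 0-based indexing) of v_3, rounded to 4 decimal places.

0.7366

Sv0 = (2.00000, 2.00000, 6.00000); divide by 6.00000 → v1 = (0.33333, 0.33333, 1.00000)
Sv1 = (4.33333, 4.66667, 7.33333); divide by 7.33333 → v2 = (0.59091, 0.63636, 1.00000)
Sv2 = (6.22727, 7.00000, 8.45455); divide by 8.45455 → v3 = (0.73656, 0.82796, 1.00000)
Requested entry of v3: 274/372 = 0.7366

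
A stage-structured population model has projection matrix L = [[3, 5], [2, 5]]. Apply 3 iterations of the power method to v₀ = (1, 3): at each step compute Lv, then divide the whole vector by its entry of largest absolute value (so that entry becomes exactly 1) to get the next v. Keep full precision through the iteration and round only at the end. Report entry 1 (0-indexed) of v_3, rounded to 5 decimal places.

Lv0 = (18.000000, 17.000000); divide by 18.000000 → v1 = (1.000000, 0.944444)
Lv1 = (7.722222, 6.722222); divide by 7.722222 → v2 = (1.000000, 0.870504)
Lv2 = (7.352518, 6.352518); divide by 7.352518 → v3 = (1.000000, 0.863992)
Requested entry of v3: 883/1022 = 0.86399

0.86399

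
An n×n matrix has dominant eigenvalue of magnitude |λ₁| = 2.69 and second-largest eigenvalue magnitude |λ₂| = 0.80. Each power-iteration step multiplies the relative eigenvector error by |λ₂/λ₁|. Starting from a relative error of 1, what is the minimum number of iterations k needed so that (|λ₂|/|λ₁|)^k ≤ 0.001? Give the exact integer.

|λ₂/λ₁| = 0.80/2.69 = 0.29740
Need k ≥ ln(0.001) / ln(0.29740) = -6.9078 / -1.2127 ≈ 5.696
Smallest integer k satisfying the bound: 6

6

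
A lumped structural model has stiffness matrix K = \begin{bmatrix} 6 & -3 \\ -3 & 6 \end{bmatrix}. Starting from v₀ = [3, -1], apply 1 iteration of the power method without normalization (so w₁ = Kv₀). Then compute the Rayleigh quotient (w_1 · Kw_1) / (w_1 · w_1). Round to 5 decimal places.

λ ≈ 8.83784

w1 = Kv₀ = (21, -15)
Kw1 = (171, -153)
w1·Kw1 = 21·171 + (-15)·(-153) = 5886; w1·w1 = 21·21 + (-15)·(-15) = 666
λ ≈ 5886/666 = 8.83784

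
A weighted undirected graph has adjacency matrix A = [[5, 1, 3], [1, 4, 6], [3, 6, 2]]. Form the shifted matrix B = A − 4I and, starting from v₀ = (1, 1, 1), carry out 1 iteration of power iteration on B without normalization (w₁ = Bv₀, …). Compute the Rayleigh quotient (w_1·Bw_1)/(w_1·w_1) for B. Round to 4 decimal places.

B = A − 4I has rows (1, 1, 3); (1, 0, 6); (3, 6, -2)
w1 = Bv₀ = (1·1 + 1·1 + 3·1; 1·1 + 0·1 + 6·1; 3·1 + 6·1 + (-2)·1) = (5, 7, 7)
Bw1 = (33, 47, 43)
w1·Bw1 = 795; w1·w1 = 123; μ ≈ 795/123 = 6.4634

μ ≈ 6.4634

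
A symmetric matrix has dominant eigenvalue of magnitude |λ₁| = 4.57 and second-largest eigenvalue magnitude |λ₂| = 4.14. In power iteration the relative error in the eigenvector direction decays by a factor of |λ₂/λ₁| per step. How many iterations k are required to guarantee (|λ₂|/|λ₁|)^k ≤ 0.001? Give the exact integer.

|λ₂/λ₁| = 4.14/4.57 = 0.90591
Need k ≥ ln(0.001) / ln(0.90591) = -6.9078 / -0.0988 ≈ 69.904
Smallest integer k satisfying the bound: 70

70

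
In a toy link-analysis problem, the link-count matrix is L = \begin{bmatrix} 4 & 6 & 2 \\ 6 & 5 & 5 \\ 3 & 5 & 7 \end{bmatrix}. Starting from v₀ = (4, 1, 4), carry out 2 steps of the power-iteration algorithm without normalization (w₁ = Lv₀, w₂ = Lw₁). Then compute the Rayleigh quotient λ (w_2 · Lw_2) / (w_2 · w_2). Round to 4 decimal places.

λ ≈ 14.4495

w1 = Lv₀ = (4·4 + 6·1 + 2·4; 6·4 + 5·1 + 5·4; 3·4 + 5·1 + 7·4) = (30, 49, 45)
w2 = Lw1 = (4·30 + 6·49 + 2·45; 6·30 + 5·49 + 5·45; 3·30 + 5·49 + 7·45) = (504, 650, 650)
Lw2 = (7216, 9524, 9312)
w2·Lw2 = 504·7216 + 650·9524 + 650·9312 = 15880264; w2·w2 = 504·504 + 650·650 + 650·650 = 1099016
λ ≈ 15880264/1099016 = 14.4495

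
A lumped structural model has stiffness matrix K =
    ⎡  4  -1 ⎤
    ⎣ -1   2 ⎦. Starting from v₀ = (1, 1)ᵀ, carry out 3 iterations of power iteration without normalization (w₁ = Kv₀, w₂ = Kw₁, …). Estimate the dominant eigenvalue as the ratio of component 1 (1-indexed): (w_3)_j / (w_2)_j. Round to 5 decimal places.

w1 = Kv₀ = (4·1 + (-1)·1; (-1)·1 + 2·1) = (3, 1)
w2 = Kw1 = (4·3 + (-1)·1; (-1)·3 + 2·1) = (11, -1)
w3 = Kw2 = (45, -13)
Ratio at component: 45 / 11 = 4.09091

λ ≈ 4.09091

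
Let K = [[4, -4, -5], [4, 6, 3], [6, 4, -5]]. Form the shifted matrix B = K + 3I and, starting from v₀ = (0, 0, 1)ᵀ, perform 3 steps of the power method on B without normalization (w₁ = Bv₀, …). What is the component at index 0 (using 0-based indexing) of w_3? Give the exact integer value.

-193

B = K + 3I has rows (7, -4, -5); (4, 9, 3); (6, 4, -2)
w1 = Bv₀ = (7·0 + (-4)·0 + (-5)·1; 4·0 + 9·0 + 3·1; 6·0 + 4·0 + (-2)·1) = (-5, 3, -2)
w2 = Bw1 = (7·(-5) + (-4)·3 + (-5)·(-2); 4·(-5) + 9·3 + 3·(-2); 6·(-5) + 4·3 + (-2)·(-2)) = (-37, 1, -14)
w3 = Bw2 = (-193, -181, -190)
Requested component of w3: -193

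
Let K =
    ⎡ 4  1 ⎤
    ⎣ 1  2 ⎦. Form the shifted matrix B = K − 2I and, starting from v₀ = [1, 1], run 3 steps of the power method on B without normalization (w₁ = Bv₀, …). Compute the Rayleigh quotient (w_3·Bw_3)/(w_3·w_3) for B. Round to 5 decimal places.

B = K − 2I has rows (2, 1); (1, 0)
w1 = Bv₀ = (2·1 + 1·1; 1·1 + 0·1) = (3, 1)
w2 = Bw1 = (2·3 + 1·1; 1·3 + 0·1) = (7, 3)
w3 = Bw2 = (17, 7)
Bw3 = (41, 17)
w3·Bw3 = 816; w3·w3 = 338; μ ≈ 816/338 = 2.41420

μ ≈ 2.41420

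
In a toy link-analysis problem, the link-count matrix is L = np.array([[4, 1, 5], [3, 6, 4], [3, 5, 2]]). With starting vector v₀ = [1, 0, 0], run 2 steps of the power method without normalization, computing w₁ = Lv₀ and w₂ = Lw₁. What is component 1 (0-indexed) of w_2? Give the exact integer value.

42

w1 = Lv₀ = (4·1 + 1·0 + 5·0; 3·1 + 6·0 + 4·0; 3·1 + 5·0 + 2·0) = (4, 3, 3)
w2 = Lw1 = (4·4 + 1·3 + 5·3; 3·4 + 6·3 + 4·3; 3·4 + 5·3 + 2·3) = (34, 42, 33)
The requested component of w2 is 42.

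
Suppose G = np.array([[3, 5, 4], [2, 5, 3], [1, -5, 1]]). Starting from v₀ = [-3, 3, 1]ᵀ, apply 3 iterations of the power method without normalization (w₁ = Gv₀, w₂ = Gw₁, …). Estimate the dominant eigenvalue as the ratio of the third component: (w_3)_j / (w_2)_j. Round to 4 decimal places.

λ ≈ 2.8358

w1 = Gv₀ = (10, 12, -17)
w2 = Gw1 = (22, 29, -67)
w3 = Gw2 = (-57, -12, -190)
Ratio at component: -190 / -67 = 2.8358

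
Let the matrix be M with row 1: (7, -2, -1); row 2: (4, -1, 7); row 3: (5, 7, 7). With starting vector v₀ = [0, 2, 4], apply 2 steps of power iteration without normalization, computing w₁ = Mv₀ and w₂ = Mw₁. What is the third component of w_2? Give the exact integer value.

436

w1 = Mv₀ = (7·0 + (-2)·2 + (-1)·4; 4·0 + (-1)·2 + 7·4; 5·0 + 7·2 + 7·4) = (-8, 26, 42)
w2 = Mw1 = (7·(-8) + (-2)·26 + (-1)·42; 4·(-8) + (-1)·26 + 7·42; 5·(-8) + 7·26 + 7·42) = (-150, 236, 436)
The requested component of w2 is 436.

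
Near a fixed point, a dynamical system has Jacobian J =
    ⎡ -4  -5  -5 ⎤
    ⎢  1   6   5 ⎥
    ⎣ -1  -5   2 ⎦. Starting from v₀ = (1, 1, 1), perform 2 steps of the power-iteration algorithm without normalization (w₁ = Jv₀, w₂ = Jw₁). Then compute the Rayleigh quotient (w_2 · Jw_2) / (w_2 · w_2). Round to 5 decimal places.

3.51473

w1 = Jv₀ = ((-4)·1 + (-5)·1 + (-5)·1; 1·1 + 6·1 + 5·1; (-1)·1 + (-5)·1 + 2·1) = (-14, 12, -4)
w2 = Jw1 = ((-4)·(-14) + (-5)·12 + (-5)·(-4); 1·(-14) + 6·12 + 5·(-4); (-1)·(-14) + (-5)·12 + 2·(-4)) = (16, 38, -54)
Jw2 = (16, -26, -314)
w2·Jw2 = 16·16 + 38·(-26) + (-54)·(-314) = 16224; w2·w2 = 16·16 + 38·38 + (-54)·(-54) = 4616
λ ≈ 16224/4616 = 3.51473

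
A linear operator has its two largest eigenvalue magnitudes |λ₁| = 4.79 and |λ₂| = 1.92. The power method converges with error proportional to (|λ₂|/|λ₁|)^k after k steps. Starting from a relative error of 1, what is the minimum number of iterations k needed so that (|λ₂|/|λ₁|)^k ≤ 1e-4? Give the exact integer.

|λ₂/λ₁| = 1.92/4.79 = 0.40084
Need k ≥ ln(1e-4) / ln(0.40084) = -9.2103 / -0.9142 ≈ 10.075
Smallest integer k satisfying the bound: 11

11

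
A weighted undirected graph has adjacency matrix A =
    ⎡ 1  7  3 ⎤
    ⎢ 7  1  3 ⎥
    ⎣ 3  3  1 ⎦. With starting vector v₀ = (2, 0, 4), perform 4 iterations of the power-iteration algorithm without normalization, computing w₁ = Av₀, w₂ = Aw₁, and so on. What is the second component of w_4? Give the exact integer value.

17794

w1 = Av₀ = (1·2 + 7·0 + 3·4; 7·2 + 1·0 + 3·4; 3·2 + 3·0 + 1·4) = (14, 26, 10)
w2 = Aw1 = (1·14 + 7·26 + 3·10; 7·14 + 1·26 + 3·10; 3·14 + 3·26 + 1·10) = (226, 154, 130)
w3 = Aw2 = (1694, 2126, 1270)
w4 = Aw3 = (20386, 17794, 12730)
The requested component of w4 is 17794.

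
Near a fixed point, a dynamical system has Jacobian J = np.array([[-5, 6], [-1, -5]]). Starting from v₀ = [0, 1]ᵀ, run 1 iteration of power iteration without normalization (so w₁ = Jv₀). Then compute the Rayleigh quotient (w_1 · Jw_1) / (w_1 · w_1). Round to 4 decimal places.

λ ≈ -7.4590

w1 = Jv₀ = (6, -5)
Jw1 = (-60, 19)
w1·Jw1 = 6·(-60) + (-5)·19 = -455; w1·w1 = 6·6 + (-5)·(-5) = 61
λ ≈ -455/61 = -7.4590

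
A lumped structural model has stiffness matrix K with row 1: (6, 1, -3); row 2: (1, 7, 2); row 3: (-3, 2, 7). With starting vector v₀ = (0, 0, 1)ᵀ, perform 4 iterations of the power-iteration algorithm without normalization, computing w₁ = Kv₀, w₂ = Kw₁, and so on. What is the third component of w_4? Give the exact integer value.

5838

w1 = Kv₀ = (6·0 + 1·0 + (-3)·1; 1·0 + 7·0 + 2·1; (-3)·0 + 2·0 + 7·1) = (-3, 2, 7)
w2 = Kw1 = (6·(-3) + 1·2 + (-3)·7; 1·(-3) + 7·2 + 2·7; (-3)·(-3) + 2·2 + 7·7) = (-37, 25, 62)
w3 = Kw2 = (-383, 262, 595)
w4 = Kw3 = (-3821, 2641, 5838)
The requested component of w4 is 5838.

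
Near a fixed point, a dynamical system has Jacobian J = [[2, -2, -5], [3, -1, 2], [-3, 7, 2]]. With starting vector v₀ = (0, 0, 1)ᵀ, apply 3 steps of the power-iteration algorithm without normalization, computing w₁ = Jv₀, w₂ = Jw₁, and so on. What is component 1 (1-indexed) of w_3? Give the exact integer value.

-187

w1 = Jv₀ = (-5, 2, 2)
w2 = Jw1 = (-24, -13, 33)
w3 = Jw2 = (-187, 7, 47)
The requested component of w3 is -187.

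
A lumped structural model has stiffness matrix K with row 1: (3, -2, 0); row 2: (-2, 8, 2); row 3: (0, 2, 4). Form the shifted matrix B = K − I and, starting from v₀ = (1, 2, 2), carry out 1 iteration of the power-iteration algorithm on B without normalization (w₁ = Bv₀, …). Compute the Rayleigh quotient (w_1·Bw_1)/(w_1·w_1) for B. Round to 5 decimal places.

μ ≈ 7.96667

B = K − I has rows (2, -2, 0); (-2, 7, 2); (0, 2, 3)
w1 = Bv₀ = (-2, 16, 10)
Bw1 = (-36, 136, 62)
w1·Bw1 = 2868; w1·w1 = 360; μ ≈ 2868/360 = 7.96667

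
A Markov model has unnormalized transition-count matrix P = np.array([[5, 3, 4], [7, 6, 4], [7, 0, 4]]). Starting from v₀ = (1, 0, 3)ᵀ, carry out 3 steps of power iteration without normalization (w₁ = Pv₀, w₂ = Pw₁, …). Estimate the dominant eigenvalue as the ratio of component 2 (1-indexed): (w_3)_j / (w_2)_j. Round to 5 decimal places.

13.46278

w1 = Pv₀ = (5·1 + 3·0 + 4·3; 7·1 + 6·0 + 4·3; 7·1 + 0·0 + 4·3) = (17, 19, 19)
w2 = Pw1 = (5·17 + 3·19 + 4·19; 7·17 + 6·19 + 4·19; 7·17 + 0·19 + 4·19) = (218, 309, 195)
w3 = Pw2 = (2797, 4160, 2306)
Ratio at component: 4160 / 309 = 13.46278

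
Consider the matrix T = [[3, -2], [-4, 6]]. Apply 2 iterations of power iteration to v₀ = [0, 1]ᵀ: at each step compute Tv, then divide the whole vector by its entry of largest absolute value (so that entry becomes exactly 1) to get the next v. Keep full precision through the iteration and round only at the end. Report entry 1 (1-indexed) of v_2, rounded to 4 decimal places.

Tv0 = (-2.00000, 6.00000); divide by 6.00000 → v1 = (-0.33333, 1.00000)
Tv1 = (-3.00000, 7.33333); divide by 7.33333 → v2 = (-0.40909, 1.00000)
Requested entry of v2: -18/44 = -0.4091

-0.4091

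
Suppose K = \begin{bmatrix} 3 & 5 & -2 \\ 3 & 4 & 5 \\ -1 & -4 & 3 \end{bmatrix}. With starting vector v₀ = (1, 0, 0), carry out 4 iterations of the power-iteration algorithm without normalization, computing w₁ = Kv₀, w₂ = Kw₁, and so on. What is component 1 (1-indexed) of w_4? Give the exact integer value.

1130

w1 = Kv₀ = (3, 3, -1)
w2 = Kw1 = (26, 16, -18)
w3 = Kw2 = (194, 52, -144)
w4 = Kw3 = (1130, 70, -834)
The requested component of w4 is 1130.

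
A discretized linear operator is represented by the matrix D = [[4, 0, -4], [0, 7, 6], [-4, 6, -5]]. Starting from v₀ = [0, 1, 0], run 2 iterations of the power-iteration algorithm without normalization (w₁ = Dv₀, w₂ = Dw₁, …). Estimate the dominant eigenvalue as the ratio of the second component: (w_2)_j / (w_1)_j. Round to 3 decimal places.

w1 = Dv₀ = (4·0 + 0·1 + (-4)·0; 0·0 + 7·1 + 6·0; (-4)·0 + 6·1 + (-5)·0) = (0, 7, 6)
w2 = Dw1 = (4·0 + 0·7 + (-4)·6; 0·0 + 7·7 + 6·6; (-4)·0 + 6·7 + (-5)·6) = (-24, 85, 12)
Ratio at component: 85 / 7 = 12.143

12.143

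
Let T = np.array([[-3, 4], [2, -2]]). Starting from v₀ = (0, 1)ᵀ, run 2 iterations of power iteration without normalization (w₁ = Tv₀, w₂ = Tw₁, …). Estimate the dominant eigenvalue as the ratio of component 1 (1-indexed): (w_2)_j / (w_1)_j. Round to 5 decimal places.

w1 = Tv₀ = ((-3)·0 + 4·1; 2·0 + (-2)·1) = (4, -2)
w2 = Tw1 = ((-3)·4 + 4·(-2); 2·4 + (-2)·(-2)) = (-20, 12)
Ratio at component: -20 / 4 = -5.00000

-5.00000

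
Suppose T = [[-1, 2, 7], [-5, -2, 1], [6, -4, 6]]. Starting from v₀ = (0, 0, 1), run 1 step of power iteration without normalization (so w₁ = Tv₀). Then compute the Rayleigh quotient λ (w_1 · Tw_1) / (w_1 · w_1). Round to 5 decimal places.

w1 = Tv₀ = ((-1)·0 + 2·0 + 7·1; (-5)·0 + (-2)·0 + 1·1; 6·0 + (-4)·0 + 6·1) = (7, 1, 6)
Tw1 = (37, -31, 74)
w1·Tw1 = 7·37 + 1·(-31) + 6·74 = 672; w1·w1 = 7·7 + 1·1 + 6·6 = 86
λ ≈ 672/86 = 7.81395

7.81395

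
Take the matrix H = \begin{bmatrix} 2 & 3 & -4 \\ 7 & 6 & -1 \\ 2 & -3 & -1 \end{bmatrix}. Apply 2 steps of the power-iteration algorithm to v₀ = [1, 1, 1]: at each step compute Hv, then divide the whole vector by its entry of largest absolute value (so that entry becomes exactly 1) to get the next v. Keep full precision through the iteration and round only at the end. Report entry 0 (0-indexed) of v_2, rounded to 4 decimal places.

0.5679

Hv0 = (1.00000, 12.00000, -2.00000); divide by 12.00000 → v1 = (0.08333, 1.00000, -0.16667)
Hv1 = (3.83333, 6.75000, -2.66667); divide by 6.75000 → v2 = (0.56790, 1.00000, -0.39506)
Requested entry of v2: 46/81 = 0.5679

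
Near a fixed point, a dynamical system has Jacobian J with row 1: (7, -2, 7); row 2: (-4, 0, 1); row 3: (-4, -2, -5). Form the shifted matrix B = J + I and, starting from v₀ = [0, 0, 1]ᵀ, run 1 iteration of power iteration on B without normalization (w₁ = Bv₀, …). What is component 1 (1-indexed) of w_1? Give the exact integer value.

7

B = J + I has rows (8, -2, 7); (-4, 1, 1); (-4, -2, -4)
w1 = Bv₀ = (7, 1, -4)
Requested component of w1: 7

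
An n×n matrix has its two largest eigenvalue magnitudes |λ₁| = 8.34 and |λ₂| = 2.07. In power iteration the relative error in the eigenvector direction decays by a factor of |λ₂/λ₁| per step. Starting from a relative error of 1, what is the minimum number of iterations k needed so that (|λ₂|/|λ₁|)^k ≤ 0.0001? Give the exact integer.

|λ₂/λ₁| = 2.07/8.34 = 0.24820
Need k ≥ ln(0.0001) / ln(0.24820) = -9.2103 / -1.3935 ≈ 6.609
Smallest integer k satisfying the bound: 7

7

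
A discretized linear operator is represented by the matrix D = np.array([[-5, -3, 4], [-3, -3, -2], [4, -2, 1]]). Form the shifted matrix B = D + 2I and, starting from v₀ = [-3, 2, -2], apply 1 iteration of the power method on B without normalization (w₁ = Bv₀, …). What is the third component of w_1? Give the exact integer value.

B = D + 2I has rows (-3, -3, 4); (-3, -1, -2); (4, -2, 3)
w1 = Bv₀ = ((-3)·(-3) + (-3)·2 + 4·(-2); (-3)·(-3) + (-1)·2 + (-2)·(-2); 4·(-3) + (-2)·2 + 3·(-2)) = (-5, 11, -22)
Requested component of w1: -22

-22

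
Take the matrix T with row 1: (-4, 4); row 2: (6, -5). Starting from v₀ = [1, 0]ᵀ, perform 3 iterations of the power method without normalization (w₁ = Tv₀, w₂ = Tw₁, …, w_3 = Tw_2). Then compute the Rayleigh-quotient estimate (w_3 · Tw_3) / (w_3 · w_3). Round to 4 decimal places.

λ ≈ -9.4242

w1 = Tv₀ = (-4, 6)
w2 = Tw1 = (40, -54)
w3 = Tw2 = (-376, 510)
Tw3 = (3544, -4806)
w3·Tw3 = (-376)·3544 + 510·(-4806) = -3783604; w3·w3 = (-376)·(-376) + 510·510 = 401476
λ ≈ -3783604/401476 = -9.4242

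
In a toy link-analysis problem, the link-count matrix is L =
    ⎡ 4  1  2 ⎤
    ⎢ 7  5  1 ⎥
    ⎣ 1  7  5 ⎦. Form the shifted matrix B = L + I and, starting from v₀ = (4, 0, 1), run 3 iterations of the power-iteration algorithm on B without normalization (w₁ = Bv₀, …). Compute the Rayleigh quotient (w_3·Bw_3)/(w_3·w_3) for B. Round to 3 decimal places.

B = L + I has rows (5, 1, 2); (7, 6, 1); (1, 7, 6)
w1 = Bv₀ = (22, 29, 10)
w2 = Bw1 = (159, 338, 285)
w3 = Bw2 = (1703, 3426, 4235)
Bw3 = (20411, 36712, 51095)
w3·Bw3 = 376922570; w3·w3 = 32572910; μ ≈ 376922570/32572910 = 11.572

μ ≈ 11.572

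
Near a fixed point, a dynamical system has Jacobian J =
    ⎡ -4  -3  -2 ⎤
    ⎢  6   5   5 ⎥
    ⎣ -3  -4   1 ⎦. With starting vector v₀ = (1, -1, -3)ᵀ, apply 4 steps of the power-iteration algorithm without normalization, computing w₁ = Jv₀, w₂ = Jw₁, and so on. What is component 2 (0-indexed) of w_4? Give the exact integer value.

-147

w1 = Jv₀ = ((-4)·1 + (-3)·(-1) + (-2)·(-3); 6·1 + 5·(-1) + 5·(-3); (-3)·1 + (-4)·(-1) + 1·(-3)) = (5, -14, -2)
w2 = Jw1 = ((-4)·5 + (-3)·(-14) + (-2)·(-2); 6·5 + 5·(-14) + 5·(-2); (-3)·5 + (-4)·(-14) + 1·(-2)) = (26, -50, 39)
w3 = Jw2 = (-32, 101, 161)
w4 = Jw3 = (-497, 1118, -147)
The requested component of w4 is -147.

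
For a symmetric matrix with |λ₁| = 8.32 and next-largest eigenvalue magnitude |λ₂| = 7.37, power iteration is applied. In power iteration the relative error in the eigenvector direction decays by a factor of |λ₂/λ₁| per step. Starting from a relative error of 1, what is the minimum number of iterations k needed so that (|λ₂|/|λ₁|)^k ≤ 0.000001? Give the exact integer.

|λ₂/λ₁| = 7.37/8.32 = 0.88582
Need k ≥ ln(0.000001) / ln(0.88582) = -13.8155 / -0.1212 ≈ 113.947
Smallest integer k satisfying the bound: 114

114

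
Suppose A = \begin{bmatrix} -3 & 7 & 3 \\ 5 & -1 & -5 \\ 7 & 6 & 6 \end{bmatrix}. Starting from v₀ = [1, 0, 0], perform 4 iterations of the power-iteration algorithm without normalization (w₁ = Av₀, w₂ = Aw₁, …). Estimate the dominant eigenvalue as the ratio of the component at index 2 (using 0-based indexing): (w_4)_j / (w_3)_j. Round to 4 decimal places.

λ ≈ 0.8051

w1 = Av₀ = ((-3)·1 + 7·0 + 3·0; 5·1 + (-1)·0 + (-5)·0; 7·1 + 6·0 + 6·0) = (-3, 5, 7)
w2 = Aw1 = ((-3)·(-3) + 7·5 + 3·7; 5·(-3) + (-1)·5 + (-5)·7; 7·(-3) + 6·5 + 6·7) = (65, -55, 51)
w3 = Aw2 = (-427, 125, 431)
w4 = Aw3 = (3449, -4415, 347)
Ratio at component: 347 / 431 = 0.8051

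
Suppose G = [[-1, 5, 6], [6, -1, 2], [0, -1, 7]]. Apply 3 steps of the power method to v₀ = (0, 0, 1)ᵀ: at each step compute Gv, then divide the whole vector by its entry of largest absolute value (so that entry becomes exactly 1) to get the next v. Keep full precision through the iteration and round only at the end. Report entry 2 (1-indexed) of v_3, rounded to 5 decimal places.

Gv0 = (6.000000, 2.000000, 7.000000); divide by 7.000000 → v1 = (0.857143, 0.285714, 1.000000)
Gv1 = (6.571429, 6.857143, 6.714286); divide by 6.857143 → v2 = (0.958333, 1.000000, 0.979167)
Gv2 = (9.916667, 6.708333, 5.854167); divide by 9.916667 → v3 = (1.000000, 0.676471, 0.590336)
Requested entry of v3: 322/476 = 0.67647

0.67647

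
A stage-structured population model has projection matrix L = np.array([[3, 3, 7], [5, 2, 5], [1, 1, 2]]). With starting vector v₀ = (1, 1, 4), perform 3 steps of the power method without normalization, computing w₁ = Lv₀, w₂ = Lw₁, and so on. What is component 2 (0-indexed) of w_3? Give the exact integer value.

689

w1 = Lv₀ = (34, 27, 10)
w2 = Lw1 = (253, 274, 81)
w3 = Lw2 = (2148, 2218, 689)
The requested component of w3 is 689.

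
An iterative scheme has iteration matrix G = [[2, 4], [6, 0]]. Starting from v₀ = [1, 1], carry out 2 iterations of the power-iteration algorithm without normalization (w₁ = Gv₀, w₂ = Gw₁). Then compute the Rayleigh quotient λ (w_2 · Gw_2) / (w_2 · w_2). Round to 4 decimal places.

w1 = Gv₀ = (2·1 + 4·1; 6·1 + 0·1) = (6, 6)
w2 = Gw1 = (2·6 + 4·6; 6·6 + 0·6) = (36, 36)
Gw2 = (216, 216)
w2·Gw2 = 36·216 + 36·216 = 15552; w2·w2 = 36·36 + 36·36 = 2592
λ ≈ 15552/2592 = 6.0000

6.0000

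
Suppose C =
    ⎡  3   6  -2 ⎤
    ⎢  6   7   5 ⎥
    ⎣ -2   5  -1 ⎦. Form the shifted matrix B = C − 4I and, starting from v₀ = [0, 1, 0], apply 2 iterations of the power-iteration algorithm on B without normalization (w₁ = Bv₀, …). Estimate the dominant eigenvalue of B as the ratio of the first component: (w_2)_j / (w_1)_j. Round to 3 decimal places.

B = C − 4I has rows (-1, 6, -2); (6, 3, 5); (-2, 5, -5)
w1 = Bv₀ = (6, 3, 5)
w2 = Bw1 = (2, 70, -22)
Ratio: 2/6 = 0.333

μ ≈ 0.333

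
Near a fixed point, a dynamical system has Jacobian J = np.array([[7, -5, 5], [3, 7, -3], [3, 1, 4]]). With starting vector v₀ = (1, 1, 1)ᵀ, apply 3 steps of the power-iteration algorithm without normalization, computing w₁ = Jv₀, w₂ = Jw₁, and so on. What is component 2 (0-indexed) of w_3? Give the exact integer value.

448

w1 = Jv₀ = (7, 7, 8)
w2 = Jw1 = (54, 46, 60)
w3 = Jw2 = (448, 304, 448)
The requested component of w3 is 448.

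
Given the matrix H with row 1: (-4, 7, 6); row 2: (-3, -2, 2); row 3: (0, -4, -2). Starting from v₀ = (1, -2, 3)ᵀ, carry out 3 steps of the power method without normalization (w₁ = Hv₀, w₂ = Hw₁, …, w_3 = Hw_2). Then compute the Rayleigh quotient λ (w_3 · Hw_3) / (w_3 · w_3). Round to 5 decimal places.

-3.00870

w1 = Hv₀ = ((-4)·1 + 7·(-2) + 6·3; (-3)·1 + (-2)·(-2) + 2·3; 0·1 + (-4)·(-2) + (-2)·3) = (0, 7, 2)
w2 = Hw1 = ((-4)·0 + 7·7 + 6·2; (-3)·0 + (-2)·7 + 2·2; 0·0 + (-4)·7 + (-2)·2) = (61, -10, -32)
w3 = Hw2 = (-506, -227, 104)
Hw3 = (1059, 2180, 700)
w3·Hw3 = (-506)·1059 + (-227)·2180 + 104·700 = -957914; w3·w3 = (-506)·(-506) + (-227)·(-227) + 104·104 = 318381
λ ≈ -957914/318381 = -3.00870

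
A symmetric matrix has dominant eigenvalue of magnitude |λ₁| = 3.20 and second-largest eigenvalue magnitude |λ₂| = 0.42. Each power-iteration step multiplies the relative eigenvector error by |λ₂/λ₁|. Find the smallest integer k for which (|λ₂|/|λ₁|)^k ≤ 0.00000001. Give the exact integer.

10

|λ₂/λ₁| = 0.42/3.20 = 0.13125
Need k ≥ ln(0.00000001) / ln(0.13125) = -18.4207 / -2.0307 ≈ 9.071
Smallest integer k satisfying the bound: 10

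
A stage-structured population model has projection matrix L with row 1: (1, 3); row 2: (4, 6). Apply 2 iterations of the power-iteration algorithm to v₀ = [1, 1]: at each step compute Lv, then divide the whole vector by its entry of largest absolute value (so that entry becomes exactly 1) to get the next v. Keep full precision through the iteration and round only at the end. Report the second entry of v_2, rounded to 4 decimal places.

Lv0 = (4.00000, 10.00000); divide by 10.00000 → v1 = (0.40000, 1.00000)
Lv1 = (3.40000, 7.60000); divide by 7.60000 → v2 = (0.44737, 1.00000)
Requested entry of v2: 76/76 = 1.0000

1.0000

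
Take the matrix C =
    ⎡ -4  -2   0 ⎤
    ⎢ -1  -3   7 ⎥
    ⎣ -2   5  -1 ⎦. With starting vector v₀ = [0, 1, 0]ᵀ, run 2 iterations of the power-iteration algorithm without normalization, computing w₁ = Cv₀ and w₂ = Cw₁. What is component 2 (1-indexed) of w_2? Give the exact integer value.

w1 = Cv₀ = (-2, -3, 5)
w2 = Cw1 = (14, 46, -16)
The requested component of w2 is 46.

46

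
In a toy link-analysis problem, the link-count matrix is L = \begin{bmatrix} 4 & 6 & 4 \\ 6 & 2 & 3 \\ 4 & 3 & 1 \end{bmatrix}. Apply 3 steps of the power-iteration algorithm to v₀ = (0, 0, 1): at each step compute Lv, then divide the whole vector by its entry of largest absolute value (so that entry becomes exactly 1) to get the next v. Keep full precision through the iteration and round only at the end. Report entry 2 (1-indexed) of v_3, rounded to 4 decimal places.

0.8194

Lv0 = (4.00000, 3.00000, 1.00000); divide by 4.00000 → v1 = (1.00000, 0.75000, 0.25000)
Lv1 = (9.50000, 8.25000, 6.50000); divide by 9.50000 → v2 = (1.00000, 0.86842, 0.68421)
Lv2 = (11.94737, 9.78947, 7.28947); divide by 11.94737 → v3 = (1.00000, 0.81938, 0.61013)
Requested entry of v3: 372/454 = 0.8194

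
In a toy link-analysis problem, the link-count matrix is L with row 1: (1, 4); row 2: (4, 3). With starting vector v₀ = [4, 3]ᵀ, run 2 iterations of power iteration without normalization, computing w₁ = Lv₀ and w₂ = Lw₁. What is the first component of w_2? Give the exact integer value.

116

w1 = Lv₀ = (16, 25)
w2 = Lw1 = (116, 139)
The requested component of w2 is 116.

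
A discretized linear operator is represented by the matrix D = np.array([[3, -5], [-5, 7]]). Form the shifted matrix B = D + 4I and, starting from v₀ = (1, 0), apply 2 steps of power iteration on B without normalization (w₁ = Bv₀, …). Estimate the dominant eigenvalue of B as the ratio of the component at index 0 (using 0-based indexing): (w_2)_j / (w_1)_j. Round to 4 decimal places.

B = D + 4I has rows (7, -5); (-5, 11)
w1 = Bv₀ = (7, -5)
w2 = Bw1 = (74, -90)
Ratio: 74/7 = 10.5714

μ ≈ 10.5714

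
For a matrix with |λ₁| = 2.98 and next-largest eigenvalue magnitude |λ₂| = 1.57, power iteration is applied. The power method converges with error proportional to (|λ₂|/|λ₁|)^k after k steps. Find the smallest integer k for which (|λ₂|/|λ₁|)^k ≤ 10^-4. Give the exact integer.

|λ₂/λ₁| = 1.57/2.98 = 0.52685
Need k ≥ ln(10^-4) / ln(0.52685) = -9.2103 / -0.6408 ≈ 14.372
Smallest integer k satisfying the bound: 15

15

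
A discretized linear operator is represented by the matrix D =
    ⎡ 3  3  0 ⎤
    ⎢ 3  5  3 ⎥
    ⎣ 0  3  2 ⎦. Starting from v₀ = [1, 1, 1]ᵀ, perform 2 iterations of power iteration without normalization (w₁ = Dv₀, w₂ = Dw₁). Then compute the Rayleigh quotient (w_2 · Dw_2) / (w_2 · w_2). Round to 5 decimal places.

λ ≈ 8.18870

w1 = Dv₀ = (6, 11, 5)
w2 = Dw1 = (51, 88, 43)
Dw2 = (417, 722, 350)
w2·Dw2 = 51·417 + 88·722 + 43·350 = 99853; w2·w2 = 51·51 + 88·88 + 43·43 = 12194
λ ≈ 99853/12194 = 8.18870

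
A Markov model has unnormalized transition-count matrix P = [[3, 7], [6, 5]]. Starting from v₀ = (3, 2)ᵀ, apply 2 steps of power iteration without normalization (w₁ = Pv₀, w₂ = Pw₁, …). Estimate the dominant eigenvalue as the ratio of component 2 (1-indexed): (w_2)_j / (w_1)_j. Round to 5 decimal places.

w1 = Pv₀ = (23, 28)
w2 = Pw1 = (265, 278)
Ratio at component: 278 / 28 = 9.92857

9.92857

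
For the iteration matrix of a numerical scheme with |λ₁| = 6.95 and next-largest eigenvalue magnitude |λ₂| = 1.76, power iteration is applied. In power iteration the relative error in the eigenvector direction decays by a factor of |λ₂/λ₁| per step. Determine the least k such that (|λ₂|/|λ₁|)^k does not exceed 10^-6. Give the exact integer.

|λ₂/λ₁| = 1.76/6.95 = 0.25324
Need k ≥ ln(10^-6) / ln(0.25324) = -13.8155 / -1.3734 ≈ 10.059
Smallest integer k satisfying the bound: 11

11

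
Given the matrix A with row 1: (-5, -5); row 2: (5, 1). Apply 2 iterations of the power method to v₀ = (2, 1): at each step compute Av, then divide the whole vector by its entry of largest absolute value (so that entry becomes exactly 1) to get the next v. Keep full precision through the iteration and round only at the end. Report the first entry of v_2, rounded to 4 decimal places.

-0.3125

Av0 = (-15.00000, 11.00000); divide by -15.00000 → v1 = (1.00000, -0.73333)
Av1 = (-1.33333, 4.26667); divide by 4.26667 → v2 = (-0.31250, 1.00000)
Requested entry of v2: 20/-64 = -0.3125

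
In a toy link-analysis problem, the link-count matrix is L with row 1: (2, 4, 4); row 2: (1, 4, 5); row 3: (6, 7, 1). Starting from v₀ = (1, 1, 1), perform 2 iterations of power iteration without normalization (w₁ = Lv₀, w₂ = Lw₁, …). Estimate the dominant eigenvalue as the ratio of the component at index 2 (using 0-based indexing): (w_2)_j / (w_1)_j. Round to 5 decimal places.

w1 = Lv₀ = (2·1 + 4·1 + 4·1; 1·1 + 4·1 + 5·1; 6·1 + 7·1 + 1·1) = (10, 10, 14)
w2 = Lw1 = (2·10 + 4·10 + 4·14; 1·10 + 4·10 + 5·14; 6·10 + 7·10 + 1·14) = (116, 120, 144)
Ratio at component: 144 / 14 = 10.28571

10.28571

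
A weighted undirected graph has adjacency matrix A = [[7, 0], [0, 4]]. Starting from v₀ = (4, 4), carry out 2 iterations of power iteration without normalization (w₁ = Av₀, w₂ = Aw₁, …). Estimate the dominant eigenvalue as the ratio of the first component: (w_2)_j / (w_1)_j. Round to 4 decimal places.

λ ≈ 7.0000

w1 = Av₀ = (7·4 + 0·4; 0·4 + 4·4) = (28, 16)
w2 = Aw1 = (7·28 + 0·16; 0·28 + 4·16) = (196, 64)
Ratio at component: 196 / 28 = 7.0000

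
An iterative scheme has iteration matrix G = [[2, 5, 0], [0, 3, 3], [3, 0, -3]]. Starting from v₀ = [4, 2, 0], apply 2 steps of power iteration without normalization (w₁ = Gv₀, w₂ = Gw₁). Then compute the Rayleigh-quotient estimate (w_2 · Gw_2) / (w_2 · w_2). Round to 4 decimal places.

w1 = Gv₀ = (18, 6, 12)
w2 = Gw1 = (66, 54, 18)
Gw2 = (402, 216, 144)
w2·Gw2 = 66·402 + 54·216 + 18·144 = 40788; w2·w2 = 66·66 + 54·54 + 18·18 = 7596
λ ≈ 40788/7596 = 5.3697

λ ≈ 5.3697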